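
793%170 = 113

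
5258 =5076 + 182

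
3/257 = 3/257 = 0.01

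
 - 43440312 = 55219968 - 98660280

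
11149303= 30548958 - 19399655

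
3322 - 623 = 2699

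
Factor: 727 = 727^1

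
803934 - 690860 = 113074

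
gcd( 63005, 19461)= 1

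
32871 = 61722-28851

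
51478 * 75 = 3860850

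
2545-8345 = -5800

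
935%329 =277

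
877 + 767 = 1644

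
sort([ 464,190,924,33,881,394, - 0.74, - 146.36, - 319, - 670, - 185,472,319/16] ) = [ - 670, - 319, - 185, - 146.36, - 0.74,319/16, 33,  190,394,464, 472, 881,924 ] 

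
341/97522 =341/97522  =  0.00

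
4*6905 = 27620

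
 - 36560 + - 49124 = - 85684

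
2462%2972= 2462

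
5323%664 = 11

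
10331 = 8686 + 1645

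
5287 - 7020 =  - 1733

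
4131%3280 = 851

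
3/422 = 3/422 = 0.01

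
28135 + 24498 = 52633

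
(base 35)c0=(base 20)110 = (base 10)420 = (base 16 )1a4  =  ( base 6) 1540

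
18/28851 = 6/9617=0.00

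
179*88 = 15752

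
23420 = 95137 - 71717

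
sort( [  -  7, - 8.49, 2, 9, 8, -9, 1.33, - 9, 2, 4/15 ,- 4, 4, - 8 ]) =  [ - 9 , - 9,- 8.49, - 8, - 7, - 4,4/15,1.33, 2, 2,4, 8, 9 ] 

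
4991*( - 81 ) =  - 404271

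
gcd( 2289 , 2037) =21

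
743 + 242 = 985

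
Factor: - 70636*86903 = -2^2 * 43^2 * 47^1*17659^1 = - 6138480308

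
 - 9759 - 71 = - 9830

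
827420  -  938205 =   -  110785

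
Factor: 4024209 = 3^1*7^1*71^1* 2699^1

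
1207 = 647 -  - 560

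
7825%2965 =1895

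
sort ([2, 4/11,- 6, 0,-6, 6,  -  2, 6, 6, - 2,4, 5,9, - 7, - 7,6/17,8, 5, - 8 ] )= [ - 8, - 7,-7,- 6, - 6,  -  2, - 2 , 0,6/17,4/11 , 2, 4,5,5, 6,6 , 6,8,  9] 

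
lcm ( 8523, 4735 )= 42615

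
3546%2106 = 1440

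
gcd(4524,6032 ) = 1508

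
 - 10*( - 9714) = 97140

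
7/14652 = 7/14652 = 0.00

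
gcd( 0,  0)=0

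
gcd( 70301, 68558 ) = 581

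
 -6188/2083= - 3 + 61/2083 = - 2.97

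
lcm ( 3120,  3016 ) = 90480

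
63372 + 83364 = 146736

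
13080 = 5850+7230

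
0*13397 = 0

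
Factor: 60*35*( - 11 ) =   -  2^2*3^1*5^2*7^1*11^1 = - 23100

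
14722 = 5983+8739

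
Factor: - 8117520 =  - 2^4*3^1*5^1*149^1*227^1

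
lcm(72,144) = 144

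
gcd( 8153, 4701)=1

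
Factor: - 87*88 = -2^3 * 3^1*11^1 * 29^1= -7656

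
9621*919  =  8841699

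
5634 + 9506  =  15140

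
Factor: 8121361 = 653^1 * 12437^1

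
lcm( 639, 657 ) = 46647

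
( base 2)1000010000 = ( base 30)hi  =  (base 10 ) 528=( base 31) H1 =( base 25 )l3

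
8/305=8/305=0.03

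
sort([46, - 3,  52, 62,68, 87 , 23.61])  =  [-3 , 23.61, 46, 52,62,68, 87]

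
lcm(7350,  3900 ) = 191100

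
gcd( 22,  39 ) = 1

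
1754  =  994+760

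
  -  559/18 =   -  32 + 17/18= - 31.06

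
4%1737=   4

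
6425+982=7407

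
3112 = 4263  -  1151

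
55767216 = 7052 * 7908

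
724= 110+614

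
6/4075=6/4075=0.00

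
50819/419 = 50819/419 = 121.29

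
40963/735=40963/735 = 55.73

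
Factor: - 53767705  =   - 5^1  *53^1*137^1 * 1481^1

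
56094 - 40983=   15111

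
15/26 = 15/26 = 0.58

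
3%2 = 1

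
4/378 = 2/189 = 0.01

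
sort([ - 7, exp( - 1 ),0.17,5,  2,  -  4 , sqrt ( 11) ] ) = [ - 7,  -  4,0.17, exp( - 1 ), 2,  sqrt( 11 ),5 ] 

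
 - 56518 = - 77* 734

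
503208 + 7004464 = 7507672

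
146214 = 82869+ 63345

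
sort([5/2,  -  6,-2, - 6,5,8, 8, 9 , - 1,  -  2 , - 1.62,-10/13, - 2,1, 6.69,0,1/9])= [ - 6,  -  6,-2,-2, - 2, - 1.62, - 1 ,  -  10/13,0,1/9, 1,5/2,5,6.69,8, 8,9]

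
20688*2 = 41376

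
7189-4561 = 2628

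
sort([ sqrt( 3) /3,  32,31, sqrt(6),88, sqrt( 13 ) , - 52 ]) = [-52,sqrt( 3 ) /3 , sqrt( 6),sqrt(13),31,32,  88 ]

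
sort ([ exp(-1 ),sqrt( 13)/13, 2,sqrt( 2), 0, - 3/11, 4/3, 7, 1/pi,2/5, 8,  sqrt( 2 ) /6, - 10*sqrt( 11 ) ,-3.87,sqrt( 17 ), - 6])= [ - 10 * sqrt(11 ), - 6, - 3.87,  -  3/11,0,sqrt( 2 )/6, sqrt(13)/13, 1/pi,exp( - 1 ), 2/5,4/3,sqrt( 2), 2,sqrt( 17 ), 7 , 8]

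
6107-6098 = 9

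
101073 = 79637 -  - 21436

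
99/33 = 3  =  3.00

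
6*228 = 1368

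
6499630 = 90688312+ - 84188682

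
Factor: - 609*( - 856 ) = 2^3*3^1*7^1 *29^1*107^1= 521304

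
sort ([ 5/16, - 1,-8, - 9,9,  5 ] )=[ - 9, - 8, - 1,5/16, 5,9] 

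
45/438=15/146 =0.10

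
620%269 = 82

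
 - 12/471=  -  4/157 = - 0.03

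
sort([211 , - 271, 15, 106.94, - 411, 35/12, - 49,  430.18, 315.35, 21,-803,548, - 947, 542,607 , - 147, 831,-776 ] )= [ - 947, -803, - 776, - 411, - 271, -147,  -  49,35/12, 15, 21 , 106.94, 211, 315.35, 430.18, 542  ,  548, 607,831] 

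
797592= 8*99699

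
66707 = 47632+19075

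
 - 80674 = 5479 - 86153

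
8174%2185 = 1619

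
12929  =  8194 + 4735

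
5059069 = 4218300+840769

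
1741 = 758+983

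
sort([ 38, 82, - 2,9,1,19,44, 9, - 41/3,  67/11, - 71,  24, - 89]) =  [  -  89, - 71 ,-41/3,  -  2,1,67/11, 9,  9,19,24, 38 , 44, 82 ] 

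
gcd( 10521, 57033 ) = 9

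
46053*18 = 828954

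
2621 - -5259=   7880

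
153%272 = 153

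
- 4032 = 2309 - 6341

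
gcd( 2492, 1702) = 2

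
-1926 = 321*(  -  6) 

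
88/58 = 1 + 15/29 =1.52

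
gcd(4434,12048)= 6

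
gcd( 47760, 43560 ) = 120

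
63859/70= 912 + 19/70=912.27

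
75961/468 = 162 + 145/468 =162.31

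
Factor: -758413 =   -  61^1 * 12433^1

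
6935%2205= 320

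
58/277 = 58/277 = 0.21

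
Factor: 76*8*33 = 2^5*3^1*11^1*19^1 =20064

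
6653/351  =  18+335/351 = 18.95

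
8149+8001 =16150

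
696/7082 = 348/3541 = 0.10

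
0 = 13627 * 0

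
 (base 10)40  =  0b101000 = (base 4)220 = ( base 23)1h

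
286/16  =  143/8   =  17.88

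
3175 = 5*635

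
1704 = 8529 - 6825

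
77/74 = 77/74 = 1.04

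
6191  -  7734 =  - 1543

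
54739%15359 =8662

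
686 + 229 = 915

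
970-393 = 577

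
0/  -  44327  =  0/1 = - 0.00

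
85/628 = 85/628 =0.14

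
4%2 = 0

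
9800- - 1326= 11126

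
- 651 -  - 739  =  88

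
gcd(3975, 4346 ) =53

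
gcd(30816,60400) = 16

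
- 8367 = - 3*2789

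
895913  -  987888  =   - 91975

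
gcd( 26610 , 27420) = 30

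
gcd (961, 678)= 1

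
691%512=179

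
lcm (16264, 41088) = 780672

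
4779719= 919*5201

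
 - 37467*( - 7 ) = 262269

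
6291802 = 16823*374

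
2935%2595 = 340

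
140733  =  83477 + 57256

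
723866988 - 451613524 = 272253464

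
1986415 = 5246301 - 3259886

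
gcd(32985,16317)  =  9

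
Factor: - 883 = -883^1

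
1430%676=78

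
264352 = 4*66088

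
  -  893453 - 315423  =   - 1208876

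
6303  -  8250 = - 1947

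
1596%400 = 396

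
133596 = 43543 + 90053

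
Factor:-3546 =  - 2^1*3^2 * 197^1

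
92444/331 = 279 +95/331=279.29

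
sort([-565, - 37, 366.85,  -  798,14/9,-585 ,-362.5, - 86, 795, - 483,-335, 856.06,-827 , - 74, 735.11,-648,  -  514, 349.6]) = [ - 827, - 798, - 648,-585,-565, -514, - 483, - 362.5, - 335,  -  86, - 74 ,  -  37 , 14/9, 349.6, 366.85,735.11, 795,856.06 ]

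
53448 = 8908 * 6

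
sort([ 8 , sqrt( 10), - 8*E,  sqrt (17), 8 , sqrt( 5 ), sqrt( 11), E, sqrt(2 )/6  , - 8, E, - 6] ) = [  -  8*E,-8, - 6,sqrt( 2)/6, sqrt ( 5 ), E, E, sqrt( 10 ),  sqrt (11),  sqrt ( 17 ), 8,  8]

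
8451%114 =15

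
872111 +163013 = 1035124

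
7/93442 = 7/93442 = 0.00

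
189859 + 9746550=9936409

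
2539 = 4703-2164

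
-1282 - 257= - 1539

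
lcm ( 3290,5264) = 26320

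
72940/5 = 14588= 14588.00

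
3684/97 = 3684/97 = 37.98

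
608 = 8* 76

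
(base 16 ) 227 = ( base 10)551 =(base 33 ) GN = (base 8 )1047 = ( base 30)ib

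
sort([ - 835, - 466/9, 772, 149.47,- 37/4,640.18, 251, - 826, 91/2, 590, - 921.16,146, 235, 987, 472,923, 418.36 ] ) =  [  -  921.16, - 835, - 826, - 466/9, - 37/4, 91/2, 146 , 149.47,  235,251,418.36,472, 590, 640.18,772, 923,987 ] 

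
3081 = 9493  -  6412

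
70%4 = 2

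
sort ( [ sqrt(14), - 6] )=[ - 6, sqrt( 14)]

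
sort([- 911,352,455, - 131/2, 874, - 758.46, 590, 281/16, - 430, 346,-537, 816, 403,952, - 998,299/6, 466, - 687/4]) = [ - 998, - 911, - 758.46,-537, - 430,  -  687/4,  -  131/2, 281/16, 299/6, 346, 352 , 403, 455,  466, 590, 816 , 874,  952 ]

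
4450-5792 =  - 1342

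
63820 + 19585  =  83405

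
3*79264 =237792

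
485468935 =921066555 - 435597620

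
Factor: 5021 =5021^1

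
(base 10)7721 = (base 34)6n3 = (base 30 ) 8hb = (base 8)17051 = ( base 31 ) 812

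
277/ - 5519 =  - 1+5242/5519 = - 0.05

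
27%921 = 27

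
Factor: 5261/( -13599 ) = -3^(  -  2)* 1511^( - 1 )*5261^1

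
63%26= 11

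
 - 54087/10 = - 54087/10 = - 5408.70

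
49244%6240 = 5564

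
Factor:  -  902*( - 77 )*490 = 34032460 = 2^2*5^1 * 7^3*11^2*41^1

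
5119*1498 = 7668262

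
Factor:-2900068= - 2^2*103^1*7039^1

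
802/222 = 401/111 = 3.61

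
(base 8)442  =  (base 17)101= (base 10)290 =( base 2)100100010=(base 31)9B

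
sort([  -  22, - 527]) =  [ - 527, - 22 ] 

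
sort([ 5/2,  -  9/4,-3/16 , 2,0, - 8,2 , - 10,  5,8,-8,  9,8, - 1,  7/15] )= [ - 10 , - 8, - 8, - 9/4, - 1,-3/16, 0, 7/15, 2,2, 5/2, 5,8,8,9 ] 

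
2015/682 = 65/22 = 2.95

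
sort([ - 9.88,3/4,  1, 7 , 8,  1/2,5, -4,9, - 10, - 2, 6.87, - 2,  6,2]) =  [ - 10, - 9.88,- 4, - 2, - 2,1/2, 3/4,1,2,  5,6,6.87, 7,8,9 ] 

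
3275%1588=99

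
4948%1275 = 1123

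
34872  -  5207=29665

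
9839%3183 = 290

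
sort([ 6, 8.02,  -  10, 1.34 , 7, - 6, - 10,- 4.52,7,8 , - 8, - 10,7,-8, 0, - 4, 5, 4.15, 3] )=[ - 10 ,- 10, - 10, - 8, - 8,  -  6, - 4.52,-4, 0,1.34, 3,  4.15, 5, 6, 7, 7,7, 8,8.02 ]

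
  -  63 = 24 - 87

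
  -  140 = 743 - 883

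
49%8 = 1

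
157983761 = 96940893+61042868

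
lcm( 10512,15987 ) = 767376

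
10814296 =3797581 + 7016715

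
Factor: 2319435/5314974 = 773145/1771658 = 2^( - 1)*3^4*5^1*7^( - 1 )*23^1*83^1 * 126547^(  -  1)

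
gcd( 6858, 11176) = 254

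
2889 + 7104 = 9993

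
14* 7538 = 105532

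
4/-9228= -1 + 2306/2307 = - 0.00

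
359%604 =359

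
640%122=30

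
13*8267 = 107471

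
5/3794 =5/3794 = 0.00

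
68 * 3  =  204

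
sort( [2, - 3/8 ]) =[ - 3/8,2 ] 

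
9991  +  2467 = 12458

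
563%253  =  57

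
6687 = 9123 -2436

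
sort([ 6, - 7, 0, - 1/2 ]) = [  -  7, - 1/2, 0, 6]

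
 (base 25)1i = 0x2B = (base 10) 43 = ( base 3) 1121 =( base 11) 3a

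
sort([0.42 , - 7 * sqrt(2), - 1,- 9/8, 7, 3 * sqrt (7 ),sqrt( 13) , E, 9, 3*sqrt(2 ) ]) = [ - 7*sqrt(2), - 9/8, - 1 , 0.42,E , sqrt( 13 ),3*sqrt(2 ) , 7,3 *sqrt( 7 ),9 ]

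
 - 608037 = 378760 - 986797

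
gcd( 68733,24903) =9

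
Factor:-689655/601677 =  - 229885/200559 = - 3^(-1)*5^1*23^1*1999^1 *66853^( - 1)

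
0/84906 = 0 = 0.00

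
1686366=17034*99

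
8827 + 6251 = 15078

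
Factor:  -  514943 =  - 11^1*13^2*277^1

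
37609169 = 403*93323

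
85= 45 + 40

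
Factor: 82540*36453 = 2^2*3^1 * 5^1 * 29^1*419^1*4127^1 = 3008830620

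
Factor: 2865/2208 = 955/736 = 2^( - 5 )*5^1 * 23^( -1)*191^1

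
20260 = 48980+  - 28720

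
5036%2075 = 886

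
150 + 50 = 200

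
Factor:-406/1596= -29/114 = -2^( - 1 )*3^ ( - 1 )*19^( - 1) * 29^1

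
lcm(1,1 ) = 1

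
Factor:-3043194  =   - 2^1*3^1 * 7^2*11^1*941^1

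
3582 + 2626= 6208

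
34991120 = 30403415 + 4587705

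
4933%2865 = 2068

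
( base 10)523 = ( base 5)4043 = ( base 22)11h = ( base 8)1013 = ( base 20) 163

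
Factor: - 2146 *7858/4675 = -2^2* 5^( - 2)  *11^( -1)*17^(-1)*29^1  *  37^1*3929^1 = -  16863268/4675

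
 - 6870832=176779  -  7047611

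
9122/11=9122/11 = 829.27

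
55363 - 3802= 51561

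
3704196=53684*69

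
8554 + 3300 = 11854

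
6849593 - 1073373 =5776220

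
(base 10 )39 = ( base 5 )124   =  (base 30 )19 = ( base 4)213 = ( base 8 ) 47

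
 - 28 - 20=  - 48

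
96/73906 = 48/36953= 0.00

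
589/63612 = 1/108  =  0.01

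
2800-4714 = -1914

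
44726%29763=14963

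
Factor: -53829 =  - 3^2*5981^1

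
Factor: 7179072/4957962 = 1196512/826327 = 2^5*139^1*  269^1*311^ ( - 1 )*2657^ (  -  1) 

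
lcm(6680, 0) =0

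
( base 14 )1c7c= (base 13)24A6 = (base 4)1101112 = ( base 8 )12126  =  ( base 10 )5206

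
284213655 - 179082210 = 105131445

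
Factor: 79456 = 2^5*  13^1*191^1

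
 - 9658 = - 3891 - 5767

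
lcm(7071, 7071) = 7071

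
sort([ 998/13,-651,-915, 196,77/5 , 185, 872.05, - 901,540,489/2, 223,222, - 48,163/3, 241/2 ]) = [-915,-901,-651, - 48,  77/5,  163/3 , 998/13, 241/2 , 185,196,222, 223,489/2,  540,  872.05]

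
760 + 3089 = 3849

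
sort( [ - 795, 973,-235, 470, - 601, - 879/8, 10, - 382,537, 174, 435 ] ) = [ - 795, - 601, - 382, - 235, - 879/8, 10, 174,435,470, 537,973]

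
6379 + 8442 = 14821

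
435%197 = 41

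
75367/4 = 75367/4 = 18841.75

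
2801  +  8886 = 11687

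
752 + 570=1322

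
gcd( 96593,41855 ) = 1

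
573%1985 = 573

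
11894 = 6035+5859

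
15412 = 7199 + 8213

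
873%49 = 40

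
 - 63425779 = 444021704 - 507447483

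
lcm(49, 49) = 49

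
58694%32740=25954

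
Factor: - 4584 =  - 2^3*3^1*191^1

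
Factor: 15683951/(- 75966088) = -2^(  -  3) *11^(- 1) * 863251^( - 1 ) * 15683951^1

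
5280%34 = 10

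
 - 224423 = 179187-403610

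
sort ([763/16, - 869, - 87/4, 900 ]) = [ - 869, - 87/4,763/16, 900]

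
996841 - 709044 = 287797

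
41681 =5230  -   - 36451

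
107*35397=3787479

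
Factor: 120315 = 3^1*5^1*13^1*617^1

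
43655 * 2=87310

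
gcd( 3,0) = 3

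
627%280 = 67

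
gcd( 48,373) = 1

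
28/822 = 14/411 = 0.03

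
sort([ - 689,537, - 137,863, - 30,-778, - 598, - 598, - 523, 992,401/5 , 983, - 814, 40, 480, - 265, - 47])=[-814 , - 778, - 689, - 598, - 598, - 523, - 265, -137, - 47,-30, 40,401/5,480 , 537 , 863, 983  ,  992]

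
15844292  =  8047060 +7797232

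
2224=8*278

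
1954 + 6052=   8006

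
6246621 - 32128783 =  - 25882162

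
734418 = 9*81602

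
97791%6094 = 287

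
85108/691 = 85108/691 = 123.17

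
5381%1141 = 817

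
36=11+25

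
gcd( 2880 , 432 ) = 144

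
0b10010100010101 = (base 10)9493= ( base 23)HLH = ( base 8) 22425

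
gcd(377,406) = 29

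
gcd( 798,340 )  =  2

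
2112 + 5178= 7290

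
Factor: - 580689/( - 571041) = 3^2*107^1 * 947^ ( - 1 ) = 963/947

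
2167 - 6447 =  - 4280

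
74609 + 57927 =132536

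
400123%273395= 126728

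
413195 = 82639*5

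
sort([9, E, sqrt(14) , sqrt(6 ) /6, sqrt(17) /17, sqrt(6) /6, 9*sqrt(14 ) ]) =[sqrt ( 17 )/17 , sqrt(6) /6,sqrt( 6 ) /6,E , sqrt(14 ), 9, 9*sqrt( 14)]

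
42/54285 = 2/2585  =  0.00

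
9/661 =9/661 = 0.01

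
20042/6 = 3340 + 1/3 = 3340.33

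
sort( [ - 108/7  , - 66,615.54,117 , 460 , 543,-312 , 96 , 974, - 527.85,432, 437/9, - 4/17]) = [-527.85, - 312,-66,- 108/7, - 4/17 , 437/9, 96, 117,432,  460,  543,  615.54,974]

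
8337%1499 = 842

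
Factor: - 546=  - 2^1* 3^1*7^1*13^1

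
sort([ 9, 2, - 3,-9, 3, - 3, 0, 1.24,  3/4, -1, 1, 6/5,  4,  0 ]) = [- 9, -3,  -  3, - 1, 0, 0,3/4, 1,6/5,1.24, 2 , 3, 4, 9 ]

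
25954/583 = 25954/583=44.52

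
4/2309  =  4/2309 = 0.00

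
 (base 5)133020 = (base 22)b2h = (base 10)5385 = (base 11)4056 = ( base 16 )1509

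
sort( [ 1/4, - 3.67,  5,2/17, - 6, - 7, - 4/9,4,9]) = [ - 7 , - 6,-3.67, - 4/9,2/17, 1/4,4 , 5, 9]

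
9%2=1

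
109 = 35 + 74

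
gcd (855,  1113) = 3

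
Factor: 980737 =173^1*5669^1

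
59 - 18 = 41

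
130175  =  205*635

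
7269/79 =92 + 1/79 = 92.01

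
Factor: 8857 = 17^1*521^1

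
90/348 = 15/58 = 0.26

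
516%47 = 46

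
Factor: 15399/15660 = 59/60 = 2^(-2) * 3^( - 1 )*5^( - 1)*59^1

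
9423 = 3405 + 6018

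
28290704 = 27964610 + 326094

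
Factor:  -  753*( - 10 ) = 7530  =  2^1*3^1*5^1 * 251^1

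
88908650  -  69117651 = 19790999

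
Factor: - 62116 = -2^2*53^1*293^1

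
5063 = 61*83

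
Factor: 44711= 44711^1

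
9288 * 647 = 6009336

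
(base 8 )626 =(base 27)f1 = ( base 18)14a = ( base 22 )IA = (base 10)406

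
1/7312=1/7312 = 0.00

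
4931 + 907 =5838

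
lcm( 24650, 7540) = 640900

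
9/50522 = 9/50522 = 0.00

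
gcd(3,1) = 1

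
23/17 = 23/17= 1.35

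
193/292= 193/292 = 0.66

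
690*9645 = 6655050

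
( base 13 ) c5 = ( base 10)161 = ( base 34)4p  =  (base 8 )241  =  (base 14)B7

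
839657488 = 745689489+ 93967999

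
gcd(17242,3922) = 74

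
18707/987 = 18+941/987 = 18.95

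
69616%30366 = 8884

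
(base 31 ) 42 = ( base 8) 176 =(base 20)66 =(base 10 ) 126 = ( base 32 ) 3u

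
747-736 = 11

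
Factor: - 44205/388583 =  - 3^1*5^1*7^1*13^( - 1 )*71^ ( - 1) = - 105/923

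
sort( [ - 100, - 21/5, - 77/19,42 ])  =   [ - 100, - 21/5, - 77/19,42] 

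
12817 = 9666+3151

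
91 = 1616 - 1525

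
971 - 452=519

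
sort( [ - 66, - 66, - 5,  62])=[ - 66, - 66,  -  5, 62 ]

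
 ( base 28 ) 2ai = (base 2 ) 11101001010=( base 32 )1QA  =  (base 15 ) 846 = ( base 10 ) 1866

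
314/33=314/33=9.52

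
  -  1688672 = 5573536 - 7262208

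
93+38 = 131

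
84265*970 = 81737050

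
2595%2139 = 456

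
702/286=27/11 = 2.45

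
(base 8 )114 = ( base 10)76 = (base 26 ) 2o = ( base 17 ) 48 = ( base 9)84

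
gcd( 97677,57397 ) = 1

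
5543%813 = 665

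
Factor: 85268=2^2*21317^1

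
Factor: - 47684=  - 2^2*7^1*13^1*131^1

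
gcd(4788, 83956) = 4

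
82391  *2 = 164782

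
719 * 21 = 15099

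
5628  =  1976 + 3652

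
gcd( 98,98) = 98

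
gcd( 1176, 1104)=24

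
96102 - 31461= 64641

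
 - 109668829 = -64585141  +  -45083688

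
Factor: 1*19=19= 19^1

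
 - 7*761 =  - 5327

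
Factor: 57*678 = 38646 =2^1 * 3^2 * 19^1*113^1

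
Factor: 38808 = 2^3*3^2 * 7^2*11^1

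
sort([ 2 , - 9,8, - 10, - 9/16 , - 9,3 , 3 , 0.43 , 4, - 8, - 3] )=[ -10, - 9, - 9, - 8, - 3,  -  9/16  ,  0.43,  2 , 3,3,4,  8]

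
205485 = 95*2163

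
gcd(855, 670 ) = 5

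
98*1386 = 135828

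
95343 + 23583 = 118926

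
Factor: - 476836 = -2^2*23^1*71^1*73^1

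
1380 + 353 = 1733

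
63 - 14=49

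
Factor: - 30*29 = -870 = - 2^1*3^1*5^1*29^1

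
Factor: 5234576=2^4*19^1* 67^1*257^1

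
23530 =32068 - 8538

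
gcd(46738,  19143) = 1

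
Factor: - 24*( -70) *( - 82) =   -  2^5 * 3^1*5^1*7^1*41^1= - 137760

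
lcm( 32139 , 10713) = 32139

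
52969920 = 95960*552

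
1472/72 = 184/9  =  20.44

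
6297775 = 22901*275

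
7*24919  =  174433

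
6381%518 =165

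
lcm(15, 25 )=75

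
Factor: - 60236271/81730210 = - 2^( - 1)*3^3 * 5^( - 1)*19^( - 1) * 101^( - 1 )*953^1*2341^1*4259^( - 1)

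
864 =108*8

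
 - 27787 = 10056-37843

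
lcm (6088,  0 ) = 0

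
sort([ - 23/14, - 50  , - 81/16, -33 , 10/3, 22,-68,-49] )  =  [ - 68 ,-50 ,-49, - 33, - 81/16,-23/14, 10/3, 22 ]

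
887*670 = 594290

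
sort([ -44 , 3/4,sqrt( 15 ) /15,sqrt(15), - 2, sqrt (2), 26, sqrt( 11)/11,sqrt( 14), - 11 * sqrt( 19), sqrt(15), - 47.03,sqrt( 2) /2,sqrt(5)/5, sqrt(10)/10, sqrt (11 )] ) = [ - 11*sqrt(19), - 47.03 ,- 44, - 2,sqrt(15 )/15,sqrt(11)/11,sqrt (10)/10,sqrt ( 5)/5, sqrt( 2)/2 , 3/4,sqrt ( 2) , sqrt(11) , sqrt(14),sqrt(15), sqrt( 15),26] 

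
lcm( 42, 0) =0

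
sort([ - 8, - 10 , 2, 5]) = [ - 10,-8, 2,5] 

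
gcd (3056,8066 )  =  2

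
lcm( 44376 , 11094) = 44376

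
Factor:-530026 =-2^1 * 7^1*  17^2*131^1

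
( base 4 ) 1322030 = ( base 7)31541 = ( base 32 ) 7KC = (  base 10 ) 7820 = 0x1E8C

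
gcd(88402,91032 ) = 2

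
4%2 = 0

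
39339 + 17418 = 56757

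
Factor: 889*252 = 224028 = 2^2 *3^2*7^2*127^1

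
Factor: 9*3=3^3 = 27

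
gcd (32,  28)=4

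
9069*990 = 8978310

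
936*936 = 876096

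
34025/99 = 34025/99 = 343.69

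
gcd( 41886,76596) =78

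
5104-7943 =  - 2839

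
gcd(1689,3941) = 563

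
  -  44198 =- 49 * 902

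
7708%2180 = 1168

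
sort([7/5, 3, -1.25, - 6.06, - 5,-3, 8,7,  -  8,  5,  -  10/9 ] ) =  [ - 8,-6.06,  -  5, - 3, -1.25 , - 10/9, 7/5,3, 5,7,8 ] 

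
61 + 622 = 683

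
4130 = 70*59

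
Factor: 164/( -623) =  -2^2*7^(-1 )*41^1*89^ ( - 1)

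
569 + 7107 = 7676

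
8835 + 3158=11993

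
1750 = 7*250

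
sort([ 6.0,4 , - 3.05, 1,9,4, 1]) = [  -  3.05,1,  1,  4,4,6.0, 9]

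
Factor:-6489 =-3^2 * 7^1 *103^1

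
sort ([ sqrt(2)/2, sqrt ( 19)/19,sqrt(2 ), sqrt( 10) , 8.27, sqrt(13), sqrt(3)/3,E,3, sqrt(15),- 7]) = [ - 7, sqrt(19 )/19, sqrt (3)/3,  sqrt( 2)/2, sqrt( 2),E,  3, sqrt( 10), sqrt( 13 ), sqrt( 15), 8.27]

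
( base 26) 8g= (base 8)340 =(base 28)80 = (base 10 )224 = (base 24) 98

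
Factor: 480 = 2^5*3^1*5^1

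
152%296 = 152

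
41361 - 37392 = 3969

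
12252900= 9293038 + 2959862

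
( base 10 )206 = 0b11001110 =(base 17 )C2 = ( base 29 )73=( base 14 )10a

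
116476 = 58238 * 2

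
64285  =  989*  65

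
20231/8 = 2528 + 7/8 = 2528.88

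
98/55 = 98/55 = 1.78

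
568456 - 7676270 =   -  7107814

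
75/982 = 75/982=0.08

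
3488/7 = 3488/7 = 498.29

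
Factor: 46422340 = 2^2*5^1*2321117^1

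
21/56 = 3/8 = 0.38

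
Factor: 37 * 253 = 11^1*23^1*37^1 = 9361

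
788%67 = 51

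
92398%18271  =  1043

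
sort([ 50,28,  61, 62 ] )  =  [28,50, 61,62]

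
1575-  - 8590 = 10165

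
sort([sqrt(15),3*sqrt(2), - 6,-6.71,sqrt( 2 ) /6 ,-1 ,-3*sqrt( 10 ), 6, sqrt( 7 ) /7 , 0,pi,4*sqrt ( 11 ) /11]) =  [-3*sqrt ( 10), - 6.71 , - 6 ,  -  1, 0 , sqrt( 2) /6,sqrt(7) /7,4*sqrt(11 ) /11,pi, sqrt( 15),3*sqrt ( 2),6 ] 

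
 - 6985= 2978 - 9963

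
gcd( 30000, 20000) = 10000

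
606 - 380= 226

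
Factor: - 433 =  - 433^1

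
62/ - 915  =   - 1+ 853/915 = - 0.07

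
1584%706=172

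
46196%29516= 16680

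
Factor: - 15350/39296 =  - 2^( - 6 ) * 5^2 = - 25/64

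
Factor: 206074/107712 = 551/288 =2^( - 5) * 3^( - 2)*19^1*29^1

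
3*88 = 264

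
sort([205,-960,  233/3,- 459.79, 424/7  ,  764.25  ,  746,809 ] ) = [ - 960, - 459.79, 424/7, 233/3, 205, 746, 764.25, 809]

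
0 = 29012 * 0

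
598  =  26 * 23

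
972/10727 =972/10727 = 0.09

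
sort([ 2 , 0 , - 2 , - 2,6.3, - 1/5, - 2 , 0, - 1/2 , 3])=[ - 2, - 2, - 2, - 1/2,  -  1/5, 0,0 , 2,  3, 6.3]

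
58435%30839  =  27596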